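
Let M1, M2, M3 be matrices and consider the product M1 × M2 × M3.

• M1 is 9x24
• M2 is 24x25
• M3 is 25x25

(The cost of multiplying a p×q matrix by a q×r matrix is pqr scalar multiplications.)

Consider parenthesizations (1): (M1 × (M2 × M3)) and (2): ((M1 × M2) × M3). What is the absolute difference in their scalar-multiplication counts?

9375

Order (1) = (M1 × (M2 × M3)): (M2 × M3): 24×25 by 25×25 → 24×25, cost 24·25·25 = 15000; (M1 × (M2 × M3)): 9×24 by 24×25 → 9×25, cost 9·24·25 = 5400; cumulative 20400. Total 20400.
Order (2) = ((M1 × M2) × M3): (M1 × M2): 9×24 by 24×25 → 9×25, cost 9·24·25 = 5400; ((M1 × M2) × M3): 9×25 by 25×25 → 9×25, cost 9·25·25 = 5625; cumulative 11025. Total 11025.
Difference: |20400 − 11025| = 9375.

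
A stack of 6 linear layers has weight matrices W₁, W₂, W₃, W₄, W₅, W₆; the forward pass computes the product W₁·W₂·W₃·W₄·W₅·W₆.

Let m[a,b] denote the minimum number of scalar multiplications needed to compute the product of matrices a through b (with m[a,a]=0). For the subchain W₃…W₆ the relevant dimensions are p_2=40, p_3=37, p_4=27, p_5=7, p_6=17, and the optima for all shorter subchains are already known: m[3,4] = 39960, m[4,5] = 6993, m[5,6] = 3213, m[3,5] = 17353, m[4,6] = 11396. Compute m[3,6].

m[3,6] = min over k∈[3,5] of m[3,k]+m[k+1,6]+p_{2}·p_k·p_{6}.
k=3: 0 + 11396 + 40·37·17 = 36556; k=4: 39960 + 3213 + 40·27·17 = 61533; k=5: 17353 + 0 + 40·7·17 = 22113.
Minimum: 22113 at k=5.

22113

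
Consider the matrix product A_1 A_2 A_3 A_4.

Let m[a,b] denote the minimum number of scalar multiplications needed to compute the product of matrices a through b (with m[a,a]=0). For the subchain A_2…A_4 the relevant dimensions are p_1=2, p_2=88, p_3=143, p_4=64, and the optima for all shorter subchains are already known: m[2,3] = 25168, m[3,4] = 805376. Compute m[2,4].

43472

m[2,4] = min over k∈[2,3] of m[2,k]+m[k+1,4]+p_{1}·p_k·p_{4}.
k=2: 0 + 805376 + 2·88·64 = 816640; k=3: 25168 + 0 + 2·143·64 = 43472.
Minimum: 43472 at k=3.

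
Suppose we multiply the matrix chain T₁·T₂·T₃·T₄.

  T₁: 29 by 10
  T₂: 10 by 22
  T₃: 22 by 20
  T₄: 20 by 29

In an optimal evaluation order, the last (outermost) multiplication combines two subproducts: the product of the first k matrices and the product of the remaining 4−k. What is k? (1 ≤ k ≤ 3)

1

Adjacent pairs: T₁T₂ = 29·10·22 = 6380; T₂T₃ = 10·22·20 = 4400; T₃T₄ = 22·20·29 = 12760.
Length 3: T₁..T₃: k=1: 0+4400+29·10·20=10200; k=2: 6380+0+29·22·20=19140 → min 10200 | T₂..T₄: k=2: 0+12760+10·22·29=19140; k=3: 4400+0+10·20·29=10200 → min 10200.
Top-level splits: k=1: (T₁..T₁)·(T₂..T₄) → 0+10200+29·10·29 = 18610; k=2: (T₁..T₂)·(T₃..T₄) → 6380+12760+29·22·29 = 37642; k=3: (T₁..T₃)·(T₄..T₄) → 10200+0+29·20·29 = 27020.
Best split is after T₁, i.e. k = 1.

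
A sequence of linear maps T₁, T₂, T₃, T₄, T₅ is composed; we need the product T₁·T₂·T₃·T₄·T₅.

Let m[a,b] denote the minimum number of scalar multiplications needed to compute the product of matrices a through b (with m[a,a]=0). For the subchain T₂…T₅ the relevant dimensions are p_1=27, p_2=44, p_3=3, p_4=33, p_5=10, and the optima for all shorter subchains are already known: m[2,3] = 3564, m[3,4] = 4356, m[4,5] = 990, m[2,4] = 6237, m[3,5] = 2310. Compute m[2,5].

5364

m[2,5] = min over k∈[2,4] of m[2,k]+m[k+1,5]+p_{1}·p_k·p_{5}.
k=2: 0 + 2310 + 27·44·10 = 14190; k=3: 3564 + 990 + 27·3·10 = 5364; k=4: 6237 + 0 + 27·33·10 = 15147.
Minimum: 5364 at k=3.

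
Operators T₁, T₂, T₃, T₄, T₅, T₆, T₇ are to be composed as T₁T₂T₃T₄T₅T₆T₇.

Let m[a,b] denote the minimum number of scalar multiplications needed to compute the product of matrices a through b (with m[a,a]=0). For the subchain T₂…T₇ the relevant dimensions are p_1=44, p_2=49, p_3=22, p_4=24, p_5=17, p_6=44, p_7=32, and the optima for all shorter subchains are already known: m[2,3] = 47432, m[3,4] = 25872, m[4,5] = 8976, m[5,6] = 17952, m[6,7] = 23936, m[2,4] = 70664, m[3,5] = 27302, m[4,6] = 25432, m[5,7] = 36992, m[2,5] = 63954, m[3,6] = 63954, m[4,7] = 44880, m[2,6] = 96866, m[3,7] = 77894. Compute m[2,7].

111826

m[2,7] = min over k∈[2,6] of m[2,k]+m[k+1,7]+p_{1}·p_k·p_{7}.
k=2: 0 + 77894 + 44·49·32 = 146886; k=3: 47432 + 44880 + 44·22·32 = 123288; k=4: 70664 + 36992 + 44·24·32 = 141448; k=5: 63954 + 23936 + 44·17·32 = 111826; k=6: 96866 + 0 + 44·44·32 = 158818.
Minimum: 111826 at k=5.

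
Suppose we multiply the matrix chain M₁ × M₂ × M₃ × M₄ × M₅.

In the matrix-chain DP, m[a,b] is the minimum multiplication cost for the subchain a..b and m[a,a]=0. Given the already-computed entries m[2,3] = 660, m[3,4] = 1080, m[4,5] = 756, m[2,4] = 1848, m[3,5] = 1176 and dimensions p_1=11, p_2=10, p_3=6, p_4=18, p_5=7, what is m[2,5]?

m[2,5] = min over k∈[2,4] of m[2,k]+m[k+1,5]+p_{1}·p_k·p_{5}.
k=2: 0 + 1176 + 11·10·7 = 1946; k=3: 660 + 756 + 11·6·7 = 1878; k=4: 1848 + 0 + 11·18·7 = 3234.
Minimum: 1878 at k=3.

1878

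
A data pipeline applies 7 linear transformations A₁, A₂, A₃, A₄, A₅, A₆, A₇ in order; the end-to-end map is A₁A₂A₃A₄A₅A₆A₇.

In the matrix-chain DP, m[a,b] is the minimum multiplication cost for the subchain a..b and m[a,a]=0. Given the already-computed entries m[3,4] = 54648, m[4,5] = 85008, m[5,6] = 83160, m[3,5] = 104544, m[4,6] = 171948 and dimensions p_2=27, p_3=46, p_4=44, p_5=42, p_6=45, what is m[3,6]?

m[3,6] = min over k∈[3,5] of m[3,k]+m[k+1,6]+p_{2}·p_k·p_{6}.
k=3: 0 + 171948 + 27·46·45 = 227838; k=4: 54648 + 83160 + 27·44·45 = 191268; k=5: 104544 + 0 + 27·42·45 = 155574.
Minimum: 155574 at k=5.

155574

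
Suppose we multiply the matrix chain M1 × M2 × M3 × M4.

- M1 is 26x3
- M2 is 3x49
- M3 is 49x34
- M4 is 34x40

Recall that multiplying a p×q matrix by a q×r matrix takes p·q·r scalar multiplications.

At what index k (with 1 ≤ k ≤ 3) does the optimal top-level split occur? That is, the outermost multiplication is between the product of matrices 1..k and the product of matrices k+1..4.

Adjacent pairs: M1M2 = 26·3·49 = 3822; M2M3 = 3·49·34 = 4998; M3M4 = 49·34·40 = 66640.
Length 3: M1..M3: k=1: 0+4998+26·3·34=7650; k=2: 3822+0+26·49·34=47138 → min 7650 | M2..M4: k=2: 0+66640+3·49·40=72520; k=3: 4998+0+3·34·40=9078 → min 9078.
Top-level splits: k=1: (M1..M1)·(M2..M4) → 0+9078+26·3·40 = 12198; k=2: (M1..M2)·(M3..M4) → 3822+66640+26·49·40 = 121422; k=3: (M1..M3)·(M4..M4) → 7650+0+26·34·40 = 43010.
Best split is after M1, i.e. k = 1.

1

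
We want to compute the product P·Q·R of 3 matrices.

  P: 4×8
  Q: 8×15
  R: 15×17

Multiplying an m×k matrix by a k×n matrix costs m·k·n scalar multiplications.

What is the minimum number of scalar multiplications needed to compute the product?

Order (P·(Q·R)): (Q·R): 8×15 by 15×17 → 8×17, cost 8·15·17 = 2040; (P·(Q·R)): 4×8 by 8×17 → 4×17, cost 4·8·17 = 544; cumulative 2584. Total 2584.
Order ((P·Q)·R): (P·Q): 4×8 by 8×15 → 4×15, cost 4·8·15 = 480; ((P·Q)·R): 4×15 by 15×17 → 4×17, cost 4·15·17 = 1020; cumulative 1500. Total 1500.
Minimum: 1500.

1500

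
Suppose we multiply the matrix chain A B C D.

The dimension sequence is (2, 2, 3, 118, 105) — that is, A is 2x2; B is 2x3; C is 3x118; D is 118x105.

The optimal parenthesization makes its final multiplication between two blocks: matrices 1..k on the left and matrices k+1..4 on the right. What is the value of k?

3

Adjacent pairs: AB = 2·2·3 = 12; BC = 2·3·118 = 708; CD = 3·118·105 = 37170.
Length 3: A..C: k=1: 0+708+2·2·118=1180; k=2: 12+0+2·3·118=720 → min 720 | B..D: k=2: 0+37170+2·3·105=37800; k=3: 708+0+2·118·105=25488 → min 25488.
Top-level splits: k=1: (A..A)·(B..D) → 0+25488+2·2·105 = 25908; k=2: (A..B)·(C..D) → 12+37170+2·3·105 = 37812; k=3: (A..C)·(D..D) → 720+0+2·118·105 = 25500.
Best split is after C, i.e. k = 3.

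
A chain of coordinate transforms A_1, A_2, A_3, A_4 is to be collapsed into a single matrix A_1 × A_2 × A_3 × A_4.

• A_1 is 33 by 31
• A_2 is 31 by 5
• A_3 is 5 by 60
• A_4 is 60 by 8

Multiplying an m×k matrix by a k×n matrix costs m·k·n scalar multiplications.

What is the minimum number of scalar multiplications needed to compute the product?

Adjacent pairs: A_1A_2 = 33·31·5 = 5115; A_2A_3 = 31·5·60 = 9300; A_3A_4 = 5·60·8 = 2400.
Length 3: A_1..A_3: k=1: 0+9300+33·31·60=70680; k=2: 5115+0+33·5·60=15015 → min 15015 | A_2..A_4: k=2: 0+2400+31·5·8=3640; k=3: 9300+0+31·60·8=24180 → min 3640.
Length 4: A_1..A_4: k=1: 0+3640+33·31·8=11824; k=2: 5115+2400+33·5·8=8835; k=3: 15015+0+33·60·8=30855 → min 8835.
Optimal order: ((A_1 × A_2) × (A_3 × A_4)) with cost 8835.

8835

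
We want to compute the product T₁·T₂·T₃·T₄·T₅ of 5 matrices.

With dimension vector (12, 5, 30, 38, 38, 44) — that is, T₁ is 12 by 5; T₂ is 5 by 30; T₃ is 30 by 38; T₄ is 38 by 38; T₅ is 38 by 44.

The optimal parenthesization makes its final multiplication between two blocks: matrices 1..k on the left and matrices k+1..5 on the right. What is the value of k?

1

Adjacent pairs: T₁T₂ = 12·5·30 = 1800; T₂T₃ = 5·30·38 = 5700; T₃T₄ = 30·38·38 = 43320; T₄T₅ = 38·38·44 = 63536.
Length 3: T₁..T₃: k=1: 0+5700+12·5·38=7980; k=2: 1800+0+12·30·38=15480 → min 7980 | T₂..T₄: k=2: 0+43320+5·30·38=49020; k=3: 5700+0+5·38·38=12920 → min 12920 | T₃..T₅: k=3: 0+63536+30·38·44=113696; k=4: 43320+0+30·38·44=93480 → min 93480.
Length 4: T₁..T₄: k=1: 0+12920+12·5·38=15200; k=2: 1800+43320+12·30·38=58800; k=3: 7980+0+12·38·38=25308 → min 15200 | T₂..T₅: k=2: 0+93480+5·30·44=100080; k=3: 5700+63536+5·38·44=77596; k=4: 12920+0+5·38·44=21280 → min 21280.
Top-level splits: k=1: (T₁..T₁)·(T₂..T₅) → 0+21280+12·5·44 = 23920; k=2: (T₁..T₂)·(T₃..T₅) → 1800+93480+12·30·44 = 111120; k=3: (T₁..T₃)·(T₄..T₅) → 7980+63536+12·38·44 = 91580; k=4: (T₁..T₄)·(T₅..T₅) → 15200+0+12·38·44 = 35264.
Best split is after T₁, i.e. k = 1.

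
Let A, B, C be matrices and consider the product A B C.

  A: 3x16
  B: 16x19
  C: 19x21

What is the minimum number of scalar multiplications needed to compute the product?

Order (A (B C)): (B C): 16×19 by 19×21 → 16×21, cost 16·19·21 = 6384; (A (B C)): 3×16 by 16×21 → 3×21, cost 3·16·21 = 1008; cumulative 7392. Total 7392.
Order ((A B) C): (A B): 3×16 by 16×19 → 3×19, cost 3·16·19 = 912; ((A B) C): 3×19 by 19×21 → 3×21, cost 3·19·21 = 1197; cumulative 2109. Total 2109.
Minimum: 2109.

2109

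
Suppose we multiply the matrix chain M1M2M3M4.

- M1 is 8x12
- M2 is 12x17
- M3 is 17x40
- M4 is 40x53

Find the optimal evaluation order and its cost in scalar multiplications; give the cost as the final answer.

24032

Adjacent pairs: M1M2 = 8·12·17 = 1632; M2M3 = 12·17·40 = 8160; M3M4 = 17·40·53 = 36040.
Length 3: M1..M3: k=1: 0+8160+8·12·40=12000; k=2: 1632+0+8·17·40=7072 → min 7072 | M2..M4: k=2: 0+36040+12·17·53=46852; k=3: 8160+0+12·40·53=33600 → min 33600.
Length 4: M1..M4: k=1: 0+33600+8·12·53=38688; k=2: 1632+36040+8·17·53=44880; k=3: 7072+0+8·40·53=24032 → min 24032.
Optimal parenthesization: (((M1M2)M3)M4) with cost 24032.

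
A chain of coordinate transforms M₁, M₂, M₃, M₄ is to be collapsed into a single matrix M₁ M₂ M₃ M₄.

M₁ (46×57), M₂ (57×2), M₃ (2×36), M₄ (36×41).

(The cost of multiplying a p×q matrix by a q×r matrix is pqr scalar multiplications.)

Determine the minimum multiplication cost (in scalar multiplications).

Adjacent pairs: M₁M₂ = 46·57·2 = 5244; M₂M₃ = 57·2·36 = 4104; M₃M₄ = 2·36·41 = 2952.
Length 3: M₁..M₃: k=1: 0+4104+46·57·36=98496; k=2: 5244+0+46·2·36=8556 → min 8556 | M₂..M₄: k=2: 0+2952+57·2·41=7626; k=3: 4104+0+57·36·41=88236 → min 7626.
Length 4: M₁..M₄: k=1: 0+7626+46·57·41=115128; k=2: 5244+2952+46·2·41=11968; k=3: 8556+0+46·36·41=76452 → min 11968.
Optimal order: ((M₁ M₂) (M₃ M₄)) with cost 11968.

11968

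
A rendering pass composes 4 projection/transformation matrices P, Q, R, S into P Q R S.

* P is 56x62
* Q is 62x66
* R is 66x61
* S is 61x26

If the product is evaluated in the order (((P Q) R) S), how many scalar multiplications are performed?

543424

(P Q): 56×62 by 62×66 → 56×66, cost 56·62·66 = 229152
((P Q) R): 56×66 by 66×61 → 56×61, cost 56·66·61 = 225456; cumulative 454608
(((P Q) R) S): 56×61 by 61×26 → 56×26, cost 56·61·26 = 88816; cumulative 543424
Total: 543424 scalar multiplications.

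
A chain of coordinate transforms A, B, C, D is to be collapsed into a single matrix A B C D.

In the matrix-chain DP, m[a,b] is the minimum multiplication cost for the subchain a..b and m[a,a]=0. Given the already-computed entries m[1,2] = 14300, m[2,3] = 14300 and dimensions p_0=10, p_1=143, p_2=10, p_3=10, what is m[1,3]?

m[1,3] = min over k∈[1,2] of m[1,k]+m[k+1,3]+p_{0}·p_k·p_{3}.
k=1: 0 + 14300 + 10·143·10 = 28600; k=2: 14300 + 0 + 10·10·10 = 15300.
Minimum: 15300 at k=2.

15300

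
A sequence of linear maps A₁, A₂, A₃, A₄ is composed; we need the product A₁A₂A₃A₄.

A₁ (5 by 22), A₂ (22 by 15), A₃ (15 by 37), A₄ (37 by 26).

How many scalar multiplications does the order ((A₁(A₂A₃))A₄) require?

21090

(A₂A₃): 22×15 by 15×37 → 22×37, cost 22·15·37 = 12210
(A₁(A₂A₃)): 5×22 by 22×37 → 5×37, cost 5·22·37 = 4070; cumulative 16280
((A₁(A₂A₃))A₄): 5×37 by 37×26 → 5×26, cost 5·37·26 = 4810; cumulative 21090
Total: 21090 scalar multiplications.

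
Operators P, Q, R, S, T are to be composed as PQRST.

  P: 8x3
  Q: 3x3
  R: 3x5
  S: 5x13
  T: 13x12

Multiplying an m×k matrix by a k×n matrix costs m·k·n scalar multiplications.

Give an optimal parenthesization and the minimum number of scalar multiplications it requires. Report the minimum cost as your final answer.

Adjacent pairs: PQ = 8·3·3 = 72; QR = 3·3·5 = 45; RS = 3·5·13 = 195; ST = 5·13·12 = 780.
Length 3: P..R: k=1: 0+45+8·3·5=165; k=2: 72+0+8·3·5=192 → min 165 | Q..S: k=2: 0+195+3·3·13=312; k=3: 45+0+3·5·13=240 → min 240 | R..T: k=3: 0+780+3·5·12=960; k=4: 195+0+3·13·12=663 → min 663.
Length 4: P..S: k=1: 0+240+8·3·13=552; k=2: 72+195+8·3·13=579; k=3: 165+0+8·5·13=685 → min 552 | Q..T: k=2: 0+663+3·3·12=771; k=3: 45+780+3·5·12=1005; k=4: 240+0+3·13·12=708 → min 708.
Length 5: P..T: k=1: 0+708+8·3·12=996; k=2: 72+663+8·3·12=1023; k=3: 165+780+8·5·12=1425; k=4: 552+0+8·13·12=1800 → min 996.
Optimal parenthesization: (P(((QR)S)T)) with cost 996.

996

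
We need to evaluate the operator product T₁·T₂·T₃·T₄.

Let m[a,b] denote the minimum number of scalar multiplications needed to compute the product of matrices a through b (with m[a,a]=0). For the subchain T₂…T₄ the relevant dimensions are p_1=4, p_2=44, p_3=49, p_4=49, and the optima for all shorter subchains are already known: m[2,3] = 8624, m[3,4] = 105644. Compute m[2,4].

m[2,4] = min over k∈[2,3] of m[2,k]+m[k+1,4]+p_{1}·p_k·p_{4}.
k=2: 0 + 105644 + 4·44·49 = 114268; k=3: 8624 + 0 + 4·49·49 = 18228.
Minimum: 18228 at k=3.

18228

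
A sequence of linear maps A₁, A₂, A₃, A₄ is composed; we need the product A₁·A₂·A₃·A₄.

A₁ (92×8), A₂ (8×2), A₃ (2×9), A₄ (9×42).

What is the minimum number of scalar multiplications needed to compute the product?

9956

Adjacent pairs: A₁A₂ = 92·8·2 = 1472; A₂A₃ = 8·2·9 = 144; A₃A₄ = 2·9·42 = 756.
Length 3: A₁..A₃: k=1: 0+144+92·8·9=6768; k=2: 1472+0+92·2·9=3128 → min 3128 | A₂..A₄: k=2: 0+756+8·2·42=1428; k=3: 144+0+8·9·42=3168 → min 1428.
Length 4: A₁..A₄: k=1: 0+1428+92·8·42=32340; k=2: 1472+756+92·2·42=9956; k=3: 3128+0+92·9·42=37904 → min 9956.
Optimal order: ((A₁·A₂)·(A₃·A₄)) with cost 9956.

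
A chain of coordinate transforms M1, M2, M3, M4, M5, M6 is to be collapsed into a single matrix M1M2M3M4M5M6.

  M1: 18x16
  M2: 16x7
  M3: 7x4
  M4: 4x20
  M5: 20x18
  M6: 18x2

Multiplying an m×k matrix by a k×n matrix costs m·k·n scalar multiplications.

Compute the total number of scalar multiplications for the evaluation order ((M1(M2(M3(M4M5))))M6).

9792

(M4M5): 4×20 by 20×18 → 4×18, cost 4·20·18 = 1440
(M3(M4M5)): 7×4 by 4×18 → 7×18, cost 7·4·18 = 504; cumulative 1944
(M2(M3(M4M5))): 16×7 by 7×18 → 16×18, cost 16·7·18 = 2016; cumulative 3960
(M1(M2(M3(M4M5)))): 18×16 by 16×18 → 18×18, cost 18·16·18 = 5184; cumulative 9144
((M1(M2(M3(M4M5))))M6): 18×18 by 18×2 → 18×2, cost 18·18·2 = 648; cumulative 9792
Total: 9792 scalar multiplications.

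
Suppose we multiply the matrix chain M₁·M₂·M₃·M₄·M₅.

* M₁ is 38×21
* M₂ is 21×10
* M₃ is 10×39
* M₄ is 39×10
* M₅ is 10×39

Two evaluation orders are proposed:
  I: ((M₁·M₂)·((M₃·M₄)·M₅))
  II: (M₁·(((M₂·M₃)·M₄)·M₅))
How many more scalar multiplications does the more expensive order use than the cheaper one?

25092

Order I = ((M₁·M₂)·((M₃·M₄)·M₅)): (M₁·M₂): 38×21 by 21×10 → 38×10, cost 38·21·10 = 7980; (M₃·M₄): 10×39 by 39×10 → 10×10, cost 10·39·10 = 3900; ((M₃·M₄)·M₅): 10×10 by 10×39 → 10×39, cost 10·10·39 = 3900; cumulative 7800; ((M₁·M₂)·((M₃·M₄)·M₅)): 38×10 by 10×39 → 38×39, cost 38·10·39 = 14820; cumulative 30600. Total 30600.
Order II = (M₁·(((M₂·M₃)·M₄)·M₅)): (M₂·M₃): 21×10 by 10×39 → 21×39, cost 21·10·39 = 8190; ((M₂·M₃)·M₄): 21×39 by 39×10 → 21×10, cost 21·39·10 = 8190; cumulative 16380; (((M₂·M₃)·M₄)·M₅): 21×10 by 10×39 → 21×39, cost 21·10·39 = 8190; cumulative 24570; (M₁·(((M₂·M₃)·M₄)·M₅)): 38×21 by 21×39 → 38×39, cost 38·21·39 = 31122; cumulative 55692. Total 55692.
Difference: |30600 − 55692| = 25092.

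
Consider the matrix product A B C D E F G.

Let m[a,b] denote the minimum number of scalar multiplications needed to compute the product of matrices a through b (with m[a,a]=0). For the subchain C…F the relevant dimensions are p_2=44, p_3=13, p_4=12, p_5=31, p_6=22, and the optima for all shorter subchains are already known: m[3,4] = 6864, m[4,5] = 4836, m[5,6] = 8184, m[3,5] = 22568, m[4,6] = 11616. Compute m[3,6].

m[3,6] = min over k∈[3,5] of m[3,k]+m[k+1,6]+p_{2}·p_k·p_{6}.
k=3: 0 + 11616 + 44·13·22 = 24200; k=4: 6864 + 8184 + 44·12·22 = 26664; k=5: 22568 + 0 + 44·31·22 = 52576.
Minimum: 24200 at k=3.

24200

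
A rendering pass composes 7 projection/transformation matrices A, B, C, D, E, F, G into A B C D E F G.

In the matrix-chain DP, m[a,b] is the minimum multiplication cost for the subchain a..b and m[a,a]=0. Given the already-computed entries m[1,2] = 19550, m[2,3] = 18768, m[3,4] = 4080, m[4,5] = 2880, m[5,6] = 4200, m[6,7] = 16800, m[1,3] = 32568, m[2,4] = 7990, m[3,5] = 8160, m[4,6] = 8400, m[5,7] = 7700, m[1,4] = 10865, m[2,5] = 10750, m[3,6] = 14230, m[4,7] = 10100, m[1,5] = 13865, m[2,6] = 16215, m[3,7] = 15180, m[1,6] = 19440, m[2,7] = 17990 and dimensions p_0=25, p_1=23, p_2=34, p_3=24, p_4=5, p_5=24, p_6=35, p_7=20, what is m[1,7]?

21065

m[1,7] = min over k∈[1,6] of m[1,k]+m[k+1,7]+p_{0}·p_k·p_{7}.
k=1: 0 + 17990 + 25·23·20 = 29490; k=2: 19550 + 15180 + 25·34·20 = 51730; k=3: 32568 + 10100 + 25·24·20 = 54668; k=4: 10865 + 7700 + 25·5·20 = 21065; k=5: 13865 + 16800 + 25·24·20 = 42665; k=6: 19440 + 0 + 25·35·20 = 36940.
Minimum: 21065 at k=4.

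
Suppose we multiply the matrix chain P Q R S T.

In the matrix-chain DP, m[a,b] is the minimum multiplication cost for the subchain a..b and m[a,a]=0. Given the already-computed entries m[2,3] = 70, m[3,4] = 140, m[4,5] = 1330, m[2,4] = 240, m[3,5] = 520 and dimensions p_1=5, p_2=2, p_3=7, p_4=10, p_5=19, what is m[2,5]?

m[2,5] = min over k∈[2,4] of m[2,k]+m[k+1,5]+p_{1}·p_k·p_{5}.
k=2: 0 + 520 + 5·2·19 = 710; k=3: 70 + 1330 + 5·7·19 = 2065; k=4: 240 + 0 + 5·10·19 = 1190.
Minimum: 710 at k=2.

710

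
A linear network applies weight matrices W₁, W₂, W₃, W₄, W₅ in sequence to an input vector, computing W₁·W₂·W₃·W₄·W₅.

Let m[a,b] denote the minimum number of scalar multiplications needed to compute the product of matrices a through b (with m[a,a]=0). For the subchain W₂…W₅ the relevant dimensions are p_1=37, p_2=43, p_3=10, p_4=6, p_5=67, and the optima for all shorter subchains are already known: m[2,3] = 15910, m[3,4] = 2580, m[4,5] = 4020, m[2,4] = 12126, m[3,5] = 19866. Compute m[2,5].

m[2,5] = min over k∈[2,4] of m[2,k]+m[k+1,5]+p_{1}·p_k·p_{5}.
k=2: 0 + 19866 + 37·43·67 = 126463; k=3: 15910 + 4020 + 37·10·67 = 44720; k=4: 12126 + 0 + 37·6·67 = 27000.
Minimum: 27000 at k=4.

27000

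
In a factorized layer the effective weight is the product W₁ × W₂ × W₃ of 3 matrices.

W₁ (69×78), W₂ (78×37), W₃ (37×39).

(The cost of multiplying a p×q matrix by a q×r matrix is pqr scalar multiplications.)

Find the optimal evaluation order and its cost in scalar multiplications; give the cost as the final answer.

298701

(W₁ × (W₂ × W₃)): cost 322452.
((W₁ × W₂) × W₃): cost 298701.
Optimal: ((W₁ × W₂) × W₃) with cost 298701.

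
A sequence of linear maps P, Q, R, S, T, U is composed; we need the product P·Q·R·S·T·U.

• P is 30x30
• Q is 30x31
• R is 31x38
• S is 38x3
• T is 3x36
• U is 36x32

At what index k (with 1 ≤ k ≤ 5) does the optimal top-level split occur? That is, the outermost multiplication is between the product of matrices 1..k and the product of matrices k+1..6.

Adjacent pairs: PQ = 30·30·31 = 27900; QR = 30·31·38 = 35340; RS = 31·38·3 = 3534; ST = 38·3·36 = 4104; TU = 3·36·32 = 3456.
Length 3: P..R: k=1: 0+35340+30·30·38=69540; k=2: 27900+0+30·31·38=63240 → min 63240 | Q..S: k=2: 0+3534+30·31·3=6324; k=3: 35340+0+30·38·3=38760 → min 6324 | R..T: k=3: 0+4104+31·38·36=46512; k=4: 3534+0+31·3·36=6882 → min 6882 | S..U: k=4: 0+3456+38·3·32=7104; k=5: 4104+0+38·36·32=47880 → min 7104.
Length 4: P..S: k=1: 0+6324+30·30·3=9024; k=2: 27900+3534+30·31·3=34224; k=3: 63240+0+30·38·3=66660 → min 9024 | Q..T: k=2: 0+6882+30·31·36=40362; k=3: 35340+4104+30·38·36=80484; k=4: 6324+0+30·3·36=9564 → min 9564 | R..U: k=3: 0+7104+31·38·32=44800; k=4: 3534+3456+31·3·32=9966; k=5: 6882+0+31·36·32=42594 → min 9966.
Length 5: P..T: k=1: 0+9564+30·30·36=41964; k=2: 27900+6882+30·31·36=68262; k=3: 63240+4104+30·38·36=108384; k=4: 9024+0+30·3·36=12264 → min 12264 | Q..U: k=2: 0+9966+30·31·32=39726; k=3: 35340+7104+30·38·32=78924; k=4: 6324+3456+30·3·32=12660; k=5: 9564+0+30·36·32=44124 → min 12660.
Top-level splits: k=1: (P..P)·(Q..U) → 0+12660+30·30·32 = 41460; k=2: (P..Q)·(R..U) → 27900+9966+30·31·32 = 67626; k=3: (P..R)·(S..U) → 63240+7104+30·38·32 = 106824; k=4: (P..S)·(T..U) → 9024+3456+30·3·32 = 15360; k=5: (P..T)·(U..U) → 12264+0+30·36·32 = 46824.
Best split is after S, i.e. k = 4.

4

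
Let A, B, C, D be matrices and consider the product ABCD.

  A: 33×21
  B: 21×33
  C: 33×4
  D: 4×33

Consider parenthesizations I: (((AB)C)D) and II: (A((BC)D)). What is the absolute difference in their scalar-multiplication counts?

3168

Order I = (((AB)C)D): (AB): 33×21 by 21×33 → 33×33, cost 33·21·33 = 22869; ((AB)C): 33×33 by 33×4 → 33×4, cost 33·33·4 = 4356; cumulative 27225; (((AB)C)D): 33×4 by 4×33 → 33×33, cost 33·4·33 = 4356; cumulative 31581. Total 31581.
Order II = (A((BC)D)): (BC): 21×33 by 33×4 → 21×4, cost 21·33·4 = 2772; ((BC)D): 21×4 by 4×33 → 21×33, cost 21·4·33 = 2772; cumulative 5544; (A((BC)D)): 33×21 by 21×33 → 33×33, cost 33·21·33 = 22869; cumulative 28413. Total 28413.
Difference: |31581 − 28413| = 3168.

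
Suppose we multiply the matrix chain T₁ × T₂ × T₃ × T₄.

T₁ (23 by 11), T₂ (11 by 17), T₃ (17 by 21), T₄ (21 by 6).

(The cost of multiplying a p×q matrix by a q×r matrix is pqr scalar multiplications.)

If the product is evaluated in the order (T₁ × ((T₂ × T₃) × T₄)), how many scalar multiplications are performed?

6831

(T₂ × T₃): 11×17 by 17×21 → 11×21, cost 11·17·21 = 3927
((T₂ × T₃) × T₄): 11×21 by 21×6 → 11×6, cost 11·21·6 = 1386; cumulative 5313
(T₁ × ((T₂ × T₃) × T₄)): 23×11 by 11×6 → 23×6, cost 23·11·6 = 1518; cumulative 6831
Total: 6831 scalar multiplications.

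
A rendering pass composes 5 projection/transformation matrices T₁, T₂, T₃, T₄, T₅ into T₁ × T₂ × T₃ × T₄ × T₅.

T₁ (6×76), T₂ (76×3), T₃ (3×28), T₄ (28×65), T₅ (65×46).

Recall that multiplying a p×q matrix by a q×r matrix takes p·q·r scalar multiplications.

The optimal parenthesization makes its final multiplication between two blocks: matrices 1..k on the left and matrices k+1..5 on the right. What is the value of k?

2

Adjacent pairs: T₁T₂ = 6·76·3 = 1368; T₂T₃ = 76·3·28 = 6384; T₃T₄ = 3·28·65 = 5460; T₄T₅ = 28·65·46 = 83720.
Length 3: T₁..T₃: k=1: 0+6384+6·76·28=19152; k=2: 1368+0+6·3·28=1872 → min 1872 | T₂..T₄: k=2: 0+5460+76·3·65=20280; k=3: 6384+0+76·28·65=144704 → min 20280 | T₃..T₅: k=3: 0+83720+3·28·46=87584; k=4: 5460+0+3·65·46=14430 → min 14430.
Length 4: T₁..T₄: k=1: 0+20280+6·76·65=49920; k=2: 1368+5460+6·3·65=7998; k=3: 1872+0+6·28·65=12792 → min 7998 | T₂..T₅: k=2: 0+14430+76·3·46=24918; k=3: 6384+83720+76·28·46=187992; k=4: 20280+0+76·65·46=247520 → min 24918.
Top-level splits: k=1: (T₁..T₁)·(T₂..T₅) → 0+24918+6·76·46 = 45894; k=2: (T₁..T₂)·(T₃..T₅) → 1368+14430+6·3·46 = 16626; k=3: (T₁..T₃)·(T₄..T₅) → 1872+83720+6·28·46 = 93320; k=4: (T₁..T₄)·(T₅..T₅) → 7998+0+6·65·46 = 25938.
Best split is after T₂, i.e. k = 2.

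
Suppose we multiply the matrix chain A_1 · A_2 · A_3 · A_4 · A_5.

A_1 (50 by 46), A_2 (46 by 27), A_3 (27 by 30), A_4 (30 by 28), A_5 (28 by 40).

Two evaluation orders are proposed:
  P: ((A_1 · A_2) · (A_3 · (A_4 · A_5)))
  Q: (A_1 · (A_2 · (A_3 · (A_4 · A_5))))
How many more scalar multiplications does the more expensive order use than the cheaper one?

Order P = ((A_1 · A_2) · (A_3 · (A_4 · A_5))): (A_1 · A_2): 50×46 by 46×27 → 50×27, cost 50·46·27 = 62100; (A_4 · A_5): 30×28 by 28×40 → 30×40, cost 30·28·40 = 33600; (A_3 · (A_4 · A_5)): 27×30 by 30×40 → 27×40, cost 27·30·40 = 32400; cumulative 66000; ((A_1 · A_2) · (A_3 · (A_4 · A_5))): 50×27 by 27×40 → 50×40, cost 50·27·40 = 54000; cumulative 182100. Total 182100.
Order Q = (A_1 · (A_2 · (A_3 · (A_4 · A_5)))): (A_4 · A_5): 30×28 by 28×40 → 30×40, cost 30·28·40 = 33600; (A_3 · (A_4 · A_5)): 27×30 by 30×40 → 27×40, cost 27·30·40 = 32400; cumulative 66000; (A_2 · (A_3 · (A_4 · A_5))): 46×27 by 27×40 → 46×40, cost 46·27·40 = 49680; cumulative 115680; (A_1 · (A_2 · (A_3 · (A_4 · A_5)))): 50×46 by 46×40 → 50×40, cost 50·46·40 = 92000; cumulative 207680. Total 207680.
Difference: |182100 − 207680| = 25580.

25580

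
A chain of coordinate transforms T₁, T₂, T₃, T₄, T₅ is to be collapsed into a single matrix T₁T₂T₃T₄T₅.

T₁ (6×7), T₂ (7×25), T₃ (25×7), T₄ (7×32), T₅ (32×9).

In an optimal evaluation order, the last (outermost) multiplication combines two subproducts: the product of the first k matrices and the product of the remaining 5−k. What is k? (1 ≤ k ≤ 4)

3

Adjacent pairs: T₁T₂ = 6·7·25 = 1050; T₂T₃ = 7·25·7 = 1225; T₃T₄ = 25·7·32 = 5600; T₄T₅ = 7·32·9 = 2016.
Length 3: T₁..T₃: k=1: 0+1225+6·7·7=1519; k=2: 1050+0+6·25·7=2100 → min 1519 | T₂..T₄: k=2: 0+5600+7·25·32=11200; k=3: 1225+0+7·7·32=2793 → min 2793 | T₃..T₅: k=3: 0+2016+25·7·9=3591; k=4: 5600+0+25·32·9=12800 → min 3591.
Length 4: T₁..T₄: k=1: 0+2793+6·7·32=4137; k=2: 1050+5600+6·25·32=11450; k=3: 1519+0+6·7·32=2863 → min 2863 | T₂..T₅: k=2: 0+3591+7·25·9=5166; k=3: 1225+2016+7·7·9=3682; k=4: 2793+0+7·32·9=4809 → min 3682.
Top-level splits: k=1: (T₁..T₁)·(T₂..T₅) → 0+3682+6·7·9 = 4060; k=2: (T₁..T₂)·(T₃..T₅) → 1050+3591+6·25·9 = 5991; k=3: (T₁..T₃)·(T₄..T₅) → 1519+2016+6·7·9 = 3913; k=4: (T₁..T₄)·(T₅..T₅) → 2863+0+6·32·9 = 4591.
Best split is after T₃, i.e. k = 3.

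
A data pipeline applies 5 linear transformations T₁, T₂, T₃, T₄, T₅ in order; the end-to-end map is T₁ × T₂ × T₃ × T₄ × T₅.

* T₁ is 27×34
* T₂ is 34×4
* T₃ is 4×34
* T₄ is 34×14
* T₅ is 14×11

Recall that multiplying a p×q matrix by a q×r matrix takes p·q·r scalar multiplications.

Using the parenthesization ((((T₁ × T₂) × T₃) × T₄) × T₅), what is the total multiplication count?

(T₁ × T₂): 27×34 by 34×4 → 27×4, cost 27·34·4 = 3672
((T₁ × T₂) × T₃): 27×4 by 4×34 → 27×34, cost 27·4·34 = 3672; cumulative 7344
(((T₁ × T₂) × T₃) × T₄): 27×34 by 34×14 → 27×14, cost 27·34·14 = 12852; cumulative 20196
((((T₁ × T₂) × T₃) × T₄) × T₅): 27×14 by 14×11 → 27×11, cost 27·14·11 = 4158; cumulative 24354
Total: 24354 scalar multiplications.

24354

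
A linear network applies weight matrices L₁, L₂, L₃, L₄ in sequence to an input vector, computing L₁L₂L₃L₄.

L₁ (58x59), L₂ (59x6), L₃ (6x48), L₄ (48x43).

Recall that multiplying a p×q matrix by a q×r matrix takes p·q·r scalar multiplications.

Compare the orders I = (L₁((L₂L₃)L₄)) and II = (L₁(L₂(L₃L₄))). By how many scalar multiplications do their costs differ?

111162

Order I = (L₁((L₂L₃)L₄)): (L₂L₃): 59×6 by 6×48 → 59×48, cost 59·6·48 = 16992; ((L₂L₃)L₄): 59×48 by 48×43 → 59×43, cost 59·48·43 = 121776; cumulative 138768; (L₁((L₂L₃)L₄)): 58×59 by 59×43 → 58×43, cost 58·59·43 = 147146; cumulative 285914. Total 285914.
Order II = (L₁(L₂(L₃L₄))): (L₃L₄): 6×48 by 48×43 → 6×43, cost 6·48·43 = 12384; (L₂(L₃L₄)): 59×6 by 6×43 → 59×43, cost 59·6·43 = 15222; cumulative 27606; (L₁(L₂(L₃L₄))): 58×59 by 59×43 → 58×43, cost 58·59·43 = 147146; cumulative 174752. Total 174752.
Difference: |285914 − 174752| = 111162.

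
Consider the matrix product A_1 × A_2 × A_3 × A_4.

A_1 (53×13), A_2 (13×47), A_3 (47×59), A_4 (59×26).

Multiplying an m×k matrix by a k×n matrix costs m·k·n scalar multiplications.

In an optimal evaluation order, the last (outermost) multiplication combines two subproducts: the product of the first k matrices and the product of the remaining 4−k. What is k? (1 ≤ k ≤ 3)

1

Adjacent pairs: A_1A_2 = 53·13·47 = 32383; A_2A_3 = 13·47·59 = 36049; A_3A_4 = 47·59·26 = 72098.
Length 3: A_1..A_3: k=1: 0+36049+53·13·59=76700; k=2: 32383+0+53·47·59=179352 → min 76700 | A_2..A_4: k=2: 0+72098+13·47·26=87984; k=3: 36049+0+13·59·26=55991 → min 55991.
Top-level splits: k=1: (A_1..A_1)·(A_2..A_4) → 0+55991+53·13·26 = 73905; k=2: (A_1..A_2)·(A_3..A_4) → 32383+72098+53·47·26 = 169247; k=3: (A_1..A_3)·(A_4..A_4) → 76700+0+53·59·26 = 158002.
Best split is after A_1, i.e. k = 1.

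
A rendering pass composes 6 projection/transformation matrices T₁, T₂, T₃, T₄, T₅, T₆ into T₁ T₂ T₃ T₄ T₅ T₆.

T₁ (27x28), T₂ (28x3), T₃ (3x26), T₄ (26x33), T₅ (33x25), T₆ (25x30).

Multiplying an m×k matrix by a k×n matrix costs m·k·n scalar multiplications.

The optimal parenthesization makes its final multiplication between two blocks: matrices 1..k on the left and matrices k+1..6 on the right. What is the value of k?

Adjacent pairs: T₁T₂ = 27·28·3 = 2268; T₂T₃ = 28·3·26 = 2184; T₃T₄ = 3·26·33 = 2574; T₄T₅ = 26·33·25 = 21450; T₅T₆ = 33·25·30 = 24750.
Length 3: T₁..T₃: k=1: 0+2184+27·28·26=21840; k=2: 2268+0+27·3·26=4374 → min 4374 | T₂..T₄: k=2: 0+2574+28·3·33=5346; k=3: 2184+0+28·26·33=26208 → min 5346 | T₃..T₅: k=3: 0+21450+3·26·25=23400; k=4: 2574+0+3·33·25=5049 → min 5049 | T₄..T₆: k=4: 0+24750+26·33·30=50490; k=5: 21450+0+26·25·30=40950 → min 40950.
Length 4: T₁..T₄: k=1: 0+5346+27·28·33=30294; k=2: 2268+2574+27·3·33=7515; k=3: 4374+0+27·26·33=27540 → min 7515 | T₂..T₅: k=2: 0+5049+28·3·25=7149; k=3: 2184+21450+28·26·25=41834; k=4: 5346+0+28·33·25=28446 → min 7149 | T₃..T₆: k=3: 0+40950+3·26·30=43290; k=4: 2574+24750+3·33·30=30294; k=5: 5049+0+3·25·30=7299 → min 7299.
Length 5: T₁..T₅: k=1: 0+7149+27·28·25=26049; k=2: 2268+5049+27·3·25=9342; k=3: 4374+21450+27·26·25=43374; k=4: 7515+0+27·33·25=29790 → min 9342 | T₂..T₆: k=2: 0+7299+28·3·30=9819; k=3: 2184+40950+28·26·30=64974; k=4: 5346+24750+28·33·30=57816; k=5: 7149+0+28·25·30=28149 → min 9819.
Top-level splits: k=1: (T₁..T₁)·(T₂..T₆) → 0+9819+27·28·30 = 32499; k=2: (T₁..T₂)·(T₃..T₆) → 2268+7299+27·3·30 = 11997; k=3: (T₁..T₃)·(T₄..T₆) → 4374+40950+27·26·30 = 66384; k=4: (T₁..T₄)·(T₅..T₆) → 7515+24750+27·33·30 = 58995; k=5: (T₁..T₅)·(T₆..T₆) → 9342+0+27·25·30 = 29592.
Best split is after T₂, i.e. k = 2.

2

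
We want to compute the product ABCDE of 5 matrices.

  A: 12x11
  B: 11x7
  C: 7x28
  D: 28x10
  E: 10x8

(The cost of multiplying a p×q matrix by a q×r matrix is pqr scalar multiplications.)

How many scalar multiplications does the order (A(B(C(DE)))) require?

(DE): 28×10 by 10×8 → 28×8, cost 28·10·8 = 2240
(C(DE)): 7×28 by 28×8 → 7×8, cost 7·28·8 = 1568; cumulative 3808
(B(C(DE))): 11×7 by 7×8 → 11×8, cost 11·7·8 = 616; cumulative 4424
(A(B(C(DE)))): 12×11 by 11×8 → 12×8, cost 12·11·8 = 1056; cumulative 5480
Total: 5480 scalar multiplications.

5480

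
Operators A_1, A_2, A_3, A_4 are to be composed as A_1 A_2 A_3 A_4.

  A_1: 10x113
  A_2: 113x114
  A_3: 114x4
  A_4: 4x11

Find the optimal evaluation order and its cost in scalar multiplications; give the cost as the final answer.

Adjacent pairs: A_1A_2 = 10·113·114 = 128820; A_2A_3 = 113·114·4 = 51528; A_3A_4 = 114·4·11 = 5016.
Length 3: A_1..A_3: k=1: 0+51528+10·113·4=56048; k=2: 128820+0+10·114·4=133380 → min 56048 | A_2..A_4: k=2: 0+5016+113·114·11=146718; k=3: 51528+0+113·4·11=56500 → min 56500.
Length 4: A_1..A_4: k=1: 0+56500+10·113·11=68930; k=2: 128820+5016+10·114·11=146376; k=3: 56048+0+10·4·11=56488 → min 56488.
Optimal parenthesization: ((A_1 (A_2 A_3)) A_4) with cost 56488.

56488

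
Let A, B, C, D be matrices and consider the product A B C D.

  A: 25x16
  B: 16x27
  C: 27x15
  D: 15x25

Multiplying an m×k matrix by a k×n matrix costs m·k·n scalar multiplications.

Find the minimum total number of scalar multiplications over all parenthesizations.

21855

Adjacent pairs: AB = 25·16·27 = 10800; BC = 16·27·15 = 6480; CD = 27·15·25 = 10125.
Length 3: A..C: k=1: 0+6480+25·16·15=12480; k=2: 10800+0+25·27·15=20925 → min 12480 | B..D: k=2: 0+10125+16·27·25=20925; k=3: 6480+0+16·15·25=12480 → min 12480.
Length 4: A..D: k=1: 0+12480+25·16·25=22480; k=2: 10800+10125+25·27·25=37800; k=3: 12480+0+25·15·25=21855 → min 21855.
Optimal order: ((A (B C)) D) with cost 21855.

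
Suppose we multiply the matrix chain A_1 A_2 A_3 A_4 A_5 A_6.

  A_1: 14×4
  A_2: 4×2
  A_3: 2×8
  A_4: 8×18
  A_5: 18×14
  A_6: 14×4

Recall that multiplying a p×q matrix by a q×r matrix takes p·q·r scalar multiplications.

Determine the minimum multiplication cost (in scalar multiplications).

1128

Adjacent pairs: A_1A_2 = 14·4·2 = 112; A_2A_3 = 4·2·8 = 64; A_3A_4 = 2·8·18 = 288; A_4A_5 = 8·18·14 = 2016; A_5A_6 = 18·14·4 = 1008.
Length 3: A_1..A_3: k=1: 0+64+14·4·8=512; k=2: 112+0+14·2·8=336 → min 336 | A_2..A_4: k=2: 0+288+4·2·18=432; k=3: 64+0+4·8·18=640 → min 432 | A_3..A_5: k=3: 0+2016+2·8·14=2240; k=4: 288+0+2·18·14=792 → min 792 | A_4..A_6: k=4: 0+1008+8·18·4=1584; k=5: 2016+0+8·14·4=2464 → min 1584.
Length 4: A_1..A_4: k=1: 0+432+14·4·18=1440; k=2: 112+288+14·2·18=904; k=3: 336+0+14·8·18=2352 → min 904 | A_2..A_5: k=2: 0+792+4·2·14=904; k=3: 64+2016+4·8·14=2528; k=4: 432+0+4·18·14=1440 → min 904 | A_3..A_6: k=3: 0+1584+2·8·4=1648; k=4: 288+1008+2·18·4=1440; k=5: 792+0+2·14·4=904 → min 904.
Length 5: A_1..A_5: k=1: 0+904+14·4·14=1688; k=2: 112+792+14·2·14=1296; k=3: 336+2016+14·8·14=3920; k=4: 904+0+14·18·14=4432 → min 1296 | A_2..A_6: k=2: 0+904+4·2·4=936; k=3: 64+1584+4·8·4=1776; k=4: 432+1008+4·18·4=1728; k=5: 904+0+4·14·4=1128 → min 936.
Length 6: A_1..A_6: k=1: 0+936+14·4·4=1160; k=2: 112+904+14·2·4=1128; k=3: 336+1584+14·8·4=2368; k=4: 904+1008+14·18·4=2920; k=5: 1296+0+14·14·4=2080 → min 1128.
Optimal order: ((A_1 A_2) (((A_3 A_4) A_5) A_6)) with cost 1128.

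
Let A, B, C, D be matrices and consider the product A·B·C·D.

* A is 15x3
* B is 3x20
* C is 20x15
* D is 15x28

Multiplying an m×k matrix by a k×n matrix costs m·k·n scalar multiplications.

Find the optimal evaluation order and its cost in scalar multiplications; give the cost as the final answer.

3420

Adjacent pairs: AB = 15·3·20 = 900; BC = 3·20·15 = 900; CD = 20·15·28 = 8400.
Length 3: A..C: k=1: 0+900+15·3·15=1575; k=2: 900+0+15·20·15=5400 → min 1575 | B..D: k=2: 0+8400+3·20·28=10080; k=3: 900+0+3·15·28=2160 → min 2160.
Length 4: A..D: k=1: 0+2160+15·3·28=3420; k=2: 900+8400+15·20·28=17700; k=3: 1575+0+15·15·28=7875 → min 3420.
Optimal parenthesization: (A·((B·C)·D)) with cost 3420.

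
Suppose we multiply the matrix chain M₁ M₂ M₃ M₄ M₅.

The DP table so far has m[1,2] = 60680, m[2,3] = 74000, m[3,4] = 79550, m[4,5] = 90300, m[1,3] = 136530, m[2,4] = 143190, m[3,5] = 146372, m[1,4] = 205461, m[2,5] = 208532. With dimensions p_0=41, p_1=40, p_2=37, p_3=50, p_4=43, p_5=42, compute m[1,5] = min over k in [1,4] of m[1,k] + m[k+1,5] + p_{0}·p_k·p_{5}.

270766

m[1,5] = min over k∈[1,4] of m[1,k]+m[k+1,5]+p_{0}·p_k·p_{5}.
k=1: 0 + 208532 + 41·40·42 = 277412; k=2: 60680 + 146372 + 41·37·42 = 270766; k=3: 136530 + 90300 + 41·50·42 = 312930; k=4: 205461 + 0 + 41·43·42 = 279507.
Minimum: 270766 at k=2.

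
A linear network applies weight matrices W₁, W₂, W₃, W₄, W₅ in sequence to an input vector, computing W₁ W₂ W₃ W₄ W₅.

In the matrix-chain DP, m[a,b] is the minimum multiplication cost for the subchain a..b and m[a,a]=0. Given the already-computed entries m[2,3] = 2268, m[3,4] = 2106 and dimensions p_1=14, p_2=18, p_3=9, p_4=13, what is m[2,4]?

m[2,4] = min over k∈[2,3] of m[2,k]+m[k+1,4]+p_{1}·p_k·p_{4}.
k=2: 0 + 2106 + 14·18·13 = 5382; k=3: 2268 + 0 + 14·9·13 = 3906.
Minimum: 3906 at k=3.

3906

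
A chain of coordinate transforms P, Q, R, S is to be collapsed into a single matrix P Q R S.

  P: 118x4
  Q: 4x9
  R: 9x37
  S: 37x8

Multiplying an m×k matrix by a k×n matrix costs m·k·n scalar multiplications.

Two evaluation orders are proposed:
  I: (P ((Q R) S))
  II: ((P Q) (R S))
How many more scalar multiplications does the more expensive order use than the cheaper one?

9116

Order I = (P ((Q R) S)): (Q R): 4×9 by 9×37 → 4×37, cost 4·9·37 = 1332; ((Q R) S): 4×37 by 37×8 → 4×8, cost 4·37·8 = 1184; cumulative 2516; (P ((Q R) S)): 118×4 by 4×8 → 118×8, cost 118·4·8 = 3776; cumulative 6292. Total 6292.
Order II = ((P Q) (R S)): (P Q): 118×4 by 4×9 → 118×9, cost 118·4·9 = 4248; (R S): 9×37 by 37×8 → 9×8, cost 9·37·8 = 2664; ((P Q) (R S)): 118×9 by 9×8 → 118×8, cost 118·9·8 = 8496; cumulative 15408. Total 15408.
Difference: |6292 − 15408| = 9116.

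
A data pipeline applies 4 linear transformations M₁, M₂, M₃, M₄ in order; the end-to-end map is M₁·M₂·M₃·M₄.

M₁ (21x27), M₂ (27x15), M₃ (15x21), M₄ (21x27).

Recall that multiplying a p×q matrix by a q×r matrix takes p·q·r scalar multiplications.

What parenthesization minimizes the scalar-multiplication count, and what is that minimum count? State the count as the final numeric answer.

25515

Adjacent pairs: M₁M₂ = 21·27·15 = 8505; M₂M₃ = 27·15·21 = 8505; M₃M₄ = 15·21·27 = 8505.
Length 3: M₁..M₃: k=1: 0+8505+21·27·21=20412; k=2: 8505+0+21·15·21=15120 → min 15120 | M₂..M₄: k=2: 0+8505+27·15·27=19440; k=3: 8505+0+27·21·27=23814 → min 19440.
Length 4: M₁..M₄: k=1: 0+19440+21·27·27=34749; k=2: 8505+8505+21·15·27=25515; k=3: 15120+0+21·21·27=27027 → min 25515.
Optimal parenthesization: ((M₁·M₂)·(M₃·M₄)) with cost 25515.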